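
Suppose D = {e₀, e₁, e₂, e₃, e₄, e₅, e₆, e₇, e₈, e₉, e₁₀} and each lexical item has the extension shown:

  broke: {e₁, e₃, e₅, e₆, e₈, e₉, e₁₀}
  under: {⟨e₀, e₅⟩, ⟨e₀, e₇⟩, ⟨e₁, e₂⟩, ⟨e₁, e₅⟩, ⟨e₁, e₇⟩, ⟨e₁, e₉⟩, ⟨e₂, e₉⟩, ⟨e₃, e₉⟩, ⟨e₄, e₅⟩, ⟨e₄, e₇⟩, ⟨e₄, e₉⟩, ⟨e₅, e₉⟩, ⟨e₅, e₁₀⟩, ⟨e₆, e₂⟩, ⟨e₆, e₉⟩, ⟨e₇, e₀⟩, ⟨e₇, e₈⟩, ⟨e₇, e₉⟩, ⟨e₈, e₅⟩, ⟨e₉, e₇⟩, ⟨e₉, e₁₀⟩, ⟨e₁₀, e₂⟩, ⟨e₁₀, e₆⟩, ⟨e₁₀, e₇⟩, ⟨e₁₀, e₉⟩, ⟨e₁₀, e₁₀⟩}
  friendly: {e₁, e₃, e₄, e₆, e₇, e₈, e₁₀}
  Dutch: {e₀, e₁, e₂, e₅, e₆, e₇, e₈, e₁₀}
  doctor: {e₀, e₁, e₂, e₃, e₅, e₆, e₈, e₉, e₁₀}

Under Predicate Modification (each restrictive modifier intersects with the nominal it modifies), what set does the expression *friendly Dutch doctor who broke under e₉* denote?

⟦who broke⟧ = ⟦broke⟧ = {e₁, e₃, e₅, e₆, e₈, e₉, e₁₀}
⟦under e₉⟧ = {x : ⟨x, e₉⟩ ∈ ⟦under⟧} = {e₁, e₂, e₃, e₄, e₅, e₆, e₇, e₁₀}
⟦doctor⟧ = {e₀, e₁, e₂, e₃, e₅, e₆, e₈, e₉, e₁₀}
… ∩ ⟦who broke⟧ = {e₀, e₁, e₂, e₃, e₅, e₆, e₈, e₉, e₁₀} ∩ {e₁, e₃, e₅, e₆, e₈, e₉, e₁₀} = {e₁, e₃, e₅, e₆, e₈, e₉, e₁₀}
… ∩ ⟦under e₉⟧ = {e₁, e₃, e₅, e₆, e₈, e₉, e₁₀} ∩ {e₁, e₂, e₃, e₄, e₅, e₆, e₇, e₁₀} = {e₁, e₃, e₅, e₆, e₁₀}
… ∩ ⟦friendly⟧ = {e₁, e₃, e₅, e₆, e₁₀} ∩ {e₁, e₃, e₄, e₆, e₇, e₈, e₁₀} = {e₁, e₃, e₆, e₁₀}
… ∩ ⟦Dutch⟧ = {e₁, e₃, e₆, e₁₀} ∩ {e₀, e₁, e₂, e₅, e₆, e₇, e₈, e₁₀} = {e₁, e₆, e₁₀}
So ⟦friendly Dutch doctor who broke under e₉⟧ = {e₁, e₆, e₁₀}.

{e₁, e₆, e₁₀}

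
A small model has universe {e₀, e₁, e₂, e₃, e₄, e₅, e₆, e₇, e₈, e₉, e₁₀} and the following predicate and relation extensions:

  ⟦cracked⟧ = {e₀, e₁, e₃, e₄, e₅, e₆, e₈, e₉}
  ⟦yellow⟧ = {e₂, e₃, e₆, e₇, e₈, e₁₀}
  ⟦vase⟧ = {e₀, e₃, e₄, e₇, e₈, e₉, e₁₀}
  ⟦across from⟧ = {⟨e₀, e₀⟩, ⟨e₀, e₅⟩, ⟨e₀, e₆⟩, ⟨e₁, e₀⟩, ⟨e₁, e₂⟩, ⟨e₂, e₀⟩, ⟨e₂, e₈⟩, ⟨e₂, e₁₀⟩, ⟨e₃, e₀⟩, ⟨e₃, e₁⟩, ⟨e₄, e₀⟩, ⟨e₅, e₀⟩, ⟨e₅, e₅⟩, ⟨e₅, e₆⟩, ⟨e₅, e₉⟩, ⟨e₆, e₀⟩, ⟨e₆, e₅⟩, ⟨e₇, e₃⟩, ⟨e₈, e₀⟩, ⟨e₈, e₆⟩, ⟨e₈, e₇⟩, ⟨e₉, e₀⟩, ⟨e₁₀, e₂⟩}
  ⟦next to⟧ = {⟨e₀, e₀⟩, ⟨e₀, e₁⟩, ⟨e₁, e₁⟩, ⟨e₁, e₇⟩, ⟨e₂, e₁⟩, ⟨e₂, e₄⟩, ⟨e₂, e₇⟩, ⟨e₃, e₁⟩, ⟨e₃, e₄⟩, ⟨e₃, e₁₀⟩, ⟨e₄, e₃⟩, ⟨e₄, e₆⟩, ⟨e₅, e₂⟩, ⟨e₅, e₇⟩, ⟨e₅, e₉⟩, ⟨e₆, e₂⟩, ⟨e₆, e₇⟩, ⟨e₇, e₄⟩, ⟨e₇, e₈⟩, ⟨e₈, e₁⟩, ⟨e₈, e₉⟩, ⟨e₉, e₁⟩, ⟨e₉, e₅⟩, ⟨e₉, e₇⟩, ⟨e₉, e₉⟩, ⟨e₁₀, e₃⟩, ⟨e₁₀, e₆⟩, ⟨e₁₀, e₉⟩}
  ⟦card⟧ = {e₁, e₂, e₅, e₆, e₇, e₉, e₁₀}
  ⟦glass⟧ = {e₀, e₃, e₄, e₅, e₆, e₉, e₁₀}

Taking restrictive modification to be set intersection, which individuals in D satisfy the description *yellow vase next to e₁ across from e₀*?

⟦next to e₁⟧ = {x : ⟨x, e₁⟩ ∈ ⟦next to⟧} = {e₀, e₁, e₂, e₃, e₈, e₉}
⟦across from e₀⟧ = {x : ⟨x, e₀⟩ ∈ ⟦across from⟧} = {e₀, e₁, e₂, e₃, e₄, e₅, e₆, e₈, e₉}
⟦vase⟧ = {e₀, e₃, e₄, e₇, e₈, e₉, e₁₀}
… ∩ ⟦next to e₁⟧ = {e₀, e₃, e₄, e₇, e₈, e₉, e₁₀} ∩ {e₀, e₁, e₂, e₃, e₈, e₉} = {e₀, e₃, e₈, e₉}
… ∩ ⟦across from e₀⟧ = {e₀, e₃, e₈, e₉} ∩ {e₀, e₁, e₂, e₃, e₄, e₅, e₆, e₈, e₉} = {e₀, e₃, e₈, e₉}
… ∩ ⟦yellow⟧ = {e₀, e₃, e₈, e₉} ∩ {e₂, e₃, e₆, e₇, e₈, e₁₀} = {e₃, e₈}
So ⟦yellow vase next to e₁ across from e₀⟧ = {e₃, e₈}.

{e₃, e₈}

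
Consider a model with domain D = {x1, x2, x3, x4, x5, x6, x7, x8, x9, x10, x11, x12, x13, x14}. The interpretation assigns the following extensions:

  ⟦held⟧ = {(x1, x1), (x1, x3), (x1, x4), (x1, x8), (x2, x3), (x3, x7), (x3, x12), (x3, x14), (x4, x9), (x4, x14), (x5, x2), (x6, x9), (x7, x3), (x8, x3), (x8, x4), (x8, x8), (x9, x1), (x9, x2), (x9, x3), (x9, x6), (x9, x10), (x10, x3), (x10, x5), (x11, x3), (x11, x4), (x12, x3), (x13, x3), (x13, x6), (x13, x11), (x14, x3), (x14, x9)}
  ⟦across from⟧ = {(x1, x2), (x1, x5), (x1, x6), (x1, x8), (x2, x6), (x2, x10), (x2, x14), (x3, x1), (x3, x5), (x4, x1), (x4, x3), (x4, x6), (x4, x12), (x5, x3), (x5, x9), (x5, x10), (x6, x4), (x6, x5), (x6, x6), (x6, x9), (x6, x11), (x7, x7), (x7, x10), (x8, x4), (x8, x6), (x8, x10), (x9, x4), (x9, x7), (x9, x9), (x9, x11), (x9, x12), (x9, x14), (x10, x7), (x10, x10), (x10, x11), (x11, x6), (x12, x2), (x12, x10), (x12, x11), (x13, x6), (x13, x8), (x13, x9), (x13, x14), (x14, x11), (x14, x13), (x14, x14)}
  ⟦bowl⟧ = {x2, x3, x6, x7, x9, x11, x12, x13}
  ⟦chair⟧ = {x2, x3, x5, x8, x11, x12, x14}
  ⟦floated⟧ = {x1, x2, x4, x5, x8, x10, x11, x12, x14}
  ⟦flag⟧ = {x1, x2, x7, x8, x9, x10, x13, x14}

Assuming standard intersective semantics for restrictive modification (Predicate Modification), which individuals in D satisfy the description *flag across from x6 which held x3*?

{x1, x2, x8, x13}

⟦across from x6⟧ = {x : ⟨x, x6⟩ ∈ ⟦across from⟧} = {x1, x2, x4, x6, x8, x11, x13}
⟦which held x3⟧ = {x : ⟨x, x3⟩ ∈ ⟦held⟧} = {x1, x2, x7, x8, x9, x10, x11, x12, x13, x14}
⟦flag⟧ = {x1, x2, x7, x8, x9, x10, x13, x14}
… ∩ ⟦across from x6⟧ = {x1, x2, x7, x8, x9, x10, x13, x14} ∩ {x1, x2, x4, x6, x8, x11, x13} = {x1, x2, x8, x13}
… ∩ ⟦which held x3⟧ = {x1, x2, x8, x13} ∩ {x1, x2, x7, x8, x9, x10, x11, x12, x13, x14} = {x1, x2, x8, x13}
So ⟦flag across from x6 which held x3⟧ = {x1, x2, x8, x13}.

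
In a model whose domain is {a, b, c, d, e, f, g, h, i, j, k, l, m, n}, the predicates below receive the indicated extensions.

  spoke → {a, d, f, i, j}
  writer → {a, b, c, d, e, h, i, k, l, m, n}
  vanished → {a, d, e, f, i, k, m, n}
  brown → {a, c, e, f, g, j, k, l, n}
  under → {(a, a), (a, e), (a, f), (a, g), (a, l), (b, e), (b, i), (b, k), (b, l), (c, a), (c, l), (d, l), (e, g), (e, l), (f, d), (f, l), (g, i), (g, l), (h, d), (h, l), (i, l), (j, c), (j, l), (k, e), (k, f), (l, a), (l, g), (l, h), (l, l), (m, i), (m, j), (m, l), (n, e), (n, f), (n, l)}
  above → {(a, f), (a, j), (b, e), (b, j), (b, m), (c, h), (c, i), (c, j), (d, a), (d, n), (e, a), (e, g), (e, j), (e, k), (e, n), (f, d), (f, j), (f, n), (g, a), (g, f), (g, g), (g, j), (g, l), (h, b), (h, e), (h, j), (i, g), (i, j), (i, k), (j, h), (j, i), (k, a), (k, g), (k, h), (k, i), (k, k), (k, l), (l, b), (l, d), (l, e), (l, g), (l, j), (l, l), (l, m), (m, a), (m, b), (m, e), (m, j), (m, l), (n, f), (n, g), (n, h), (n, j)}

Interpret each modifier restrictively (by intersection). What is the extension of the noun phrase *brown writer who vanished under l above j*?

⟦who vanished⟧ = ⟦vanished⟧ = {a, d, e, f, i, k, m, n}
⟦under l⟧ = {x : ⟨x, l⟩ ∈ ⟦under⟧} = {a, b, c, d, e, f, g, h, i, j, l, m, n}
⟦above j⟧ = {x : ⟨x, j⟩ ∈ ⟦above⟧} = {a, b, c, e, f, g, h, i, l, m, n}
⟦writer⟧ = {a, b, c, d, e, h, i, k, l, m, n}
… ∩ ⟦who vanished⟧ = {a, b, c, d, e, h, i, k, l, m, n} ∩ {a, d, e, f, i, k, m, n} = {a, d, e, i, k, m, n}
… ∩ ⟦under l⟧ = {a, d, e, i, k, m, n} ∩ {a, b, c, d, e, f, g, h, i, j, l, m, n} = {a, d, e, i, m, n}
… ∩ ⟦above j⟧ = {a, d, e, i, m, n} ∩ {a, b, c, e, f, g, h, i, l, m, n} = {a, e, i, m, n}
… ∩ ⟦brown⟧ = {a, e, i, m, n} ∩ {a, c, e, f, g, j, k, l, n} = {a, e, n}
So ⟦brown writer who vanished under l above j⟧ = {a, e, n}.

{a, e, n}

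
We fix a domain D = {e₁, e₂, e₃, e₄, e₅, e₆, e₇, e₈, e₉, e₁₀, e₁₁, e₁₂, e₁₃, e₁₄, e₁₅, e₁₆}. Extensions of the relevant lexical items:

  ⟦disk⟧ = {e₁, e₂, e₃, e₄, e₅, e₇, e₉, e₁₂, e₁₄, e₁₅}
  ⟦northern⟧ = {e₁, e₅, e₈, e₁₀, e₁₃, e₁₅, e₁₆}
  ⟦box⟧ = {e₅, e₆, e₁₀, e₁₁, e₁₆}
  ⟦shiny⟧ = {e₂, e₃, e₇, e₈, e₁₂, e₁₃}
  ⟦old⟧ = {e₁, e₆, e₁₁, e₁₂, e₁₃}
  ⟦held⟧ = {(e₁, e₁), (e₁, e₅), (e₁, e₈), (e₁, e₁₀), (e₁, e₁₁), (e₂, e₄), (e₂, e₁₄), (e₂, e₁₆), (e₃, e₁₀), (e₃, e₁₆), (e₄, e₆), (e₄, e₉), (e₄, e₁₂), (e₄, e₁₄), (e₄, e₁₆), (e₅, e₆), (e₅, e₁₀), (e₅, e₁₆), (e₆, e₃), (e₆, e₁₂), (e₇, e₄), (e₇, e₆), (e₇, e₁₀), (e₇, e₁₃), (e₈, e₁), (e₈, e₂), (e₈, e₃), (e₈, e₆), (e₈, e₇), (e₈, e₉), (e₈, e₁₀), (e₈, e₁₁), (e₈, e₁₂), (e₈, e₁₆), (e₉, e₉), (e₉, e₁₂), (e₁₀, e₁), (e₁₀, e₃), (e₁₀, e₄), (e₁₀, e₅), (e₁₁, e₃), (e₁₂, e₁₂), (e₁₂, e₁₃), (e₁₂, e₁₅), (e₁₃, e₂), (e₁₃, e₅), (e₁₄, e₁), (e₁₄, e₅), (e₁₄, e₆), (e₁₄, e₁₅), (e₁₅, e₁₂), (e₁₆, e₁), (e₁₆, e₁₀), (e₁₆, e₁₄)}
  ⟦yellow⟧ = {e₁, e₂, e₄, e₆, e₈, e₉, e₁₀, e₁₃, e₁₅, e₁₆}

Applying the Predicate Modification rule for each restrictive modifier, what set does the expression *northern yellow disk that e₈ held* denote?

{e₁}

⟦that e₈ held⟧ = {x : ⟨e₈, x⟩ ∈ ⟦held⟧} = {e₁, e₂, e₃, e₆, e₇, e₉, e₁₀, e₁₁, e₁₂, e₁₆}
⟦disk⟧ = {e₁, e₂, e₃, e₄, e₅, e₇, e₉, e₁₂, e₁₄, e₁₅}
… ∩ ⟦that e₈ held⟧ = {e₁, e₂, e₃, e₄, e₅, e₇, e₉, e₁₂, e₁₄, e₁₅} ∩ {e₁, e₂, e₃, e₆, e₇, e₉, e₁₀, e₁₁, e₁₂, e₁₆} = {e₁, e₂, e₃, e₇, e₉, e₁₂}
… ∩ ⟦northern⟧ = {e₁, e₂, e₃, e₇, e₉, e₁₂} ∩ {e₁, e₅, e₈, e₁₀, e₁₃, e₁₅, e₁₆} = {e₁}
… ∩ ⟦yellow⟧ = {e₁} ∩ {e₁, e₂, e₄, e₆, e₈, e₉, e₁₀, e₁₃, e₁₅, e₁₆} = {e₁}
So ⟦northern yellow disk that e₈ held⟧ = {e₁}.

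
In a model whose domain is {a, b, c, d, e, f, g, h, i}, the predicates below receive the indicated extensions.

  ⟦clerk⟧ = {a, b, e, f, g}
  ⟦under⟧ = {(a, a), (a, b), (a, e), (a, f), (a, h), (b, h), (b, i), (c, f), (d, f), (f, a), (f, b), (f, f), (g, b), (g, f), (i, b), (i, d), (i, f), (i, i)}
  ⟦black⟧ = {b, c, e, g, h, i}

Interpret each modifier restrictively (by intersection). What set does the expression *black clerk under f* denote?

{g}

⟦under f⟧ = {x : ⟨x, f⟩ ∈ ⟦under⟧} = {a, c, d, f, g, i}
⟦clerk⟧ = {a, b, e, f, g}
… ∩ ⟦under f⟧ = {a, b, e, f, g} ∩ {a, c, d, f, g, i} = {a, f, g}
… ∩ ⟦black⟧ = {a, f, g} ∩ {b, c, e, g, h, i} = {g}
So ⟦black clerk under f⟧ = {g}.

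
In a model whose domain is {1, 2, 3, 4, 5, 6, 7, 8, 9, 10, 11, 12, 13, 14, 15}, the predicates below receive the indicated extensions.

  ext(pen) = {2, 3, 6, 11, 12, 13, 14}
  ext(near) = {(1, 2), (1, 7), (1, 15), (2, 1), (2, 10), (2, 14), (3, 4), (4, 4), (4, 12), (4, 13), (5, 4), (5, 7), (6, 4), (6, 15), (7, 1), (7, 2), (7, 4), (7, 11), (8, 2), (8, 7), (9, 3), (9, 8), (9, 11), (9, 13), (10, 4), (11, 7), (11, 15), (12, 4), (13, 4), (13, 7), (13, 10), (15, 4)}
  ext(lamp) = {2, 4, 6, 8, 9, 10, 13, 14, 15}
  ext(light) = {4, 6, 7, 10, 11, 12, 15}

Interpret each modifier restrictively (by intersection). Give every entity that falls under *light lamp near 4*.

{4, 6, 10, 15}

⟦near 4⟧ = {x : ⟨x, 4⟩ ∈ ⟦near⟧} = {3, 4, 5, 6, 7, 10, 12, 13, 15}
⟦lamp⟧ = {2, 4, 6, 8, 9, 10, 13, 14, 15}
… ∩ ⟦near 4⟧ = {2, 4, 6, 8, 9, 10, 13, 14, 15} ∩ {3, 4, 5, 6, 7, 10, 12, 13, 15} = {4, 6, 10, 13, 15}
… ∩ ⟦light⟧ = {4, 6, 10, 13, 15} ∩ {4, 6, 7, 10, 11, 12, 15} = {4, 6, 10, 15}
So ⟦light lamp near 4⟧ = {4, 6, 10, 15}.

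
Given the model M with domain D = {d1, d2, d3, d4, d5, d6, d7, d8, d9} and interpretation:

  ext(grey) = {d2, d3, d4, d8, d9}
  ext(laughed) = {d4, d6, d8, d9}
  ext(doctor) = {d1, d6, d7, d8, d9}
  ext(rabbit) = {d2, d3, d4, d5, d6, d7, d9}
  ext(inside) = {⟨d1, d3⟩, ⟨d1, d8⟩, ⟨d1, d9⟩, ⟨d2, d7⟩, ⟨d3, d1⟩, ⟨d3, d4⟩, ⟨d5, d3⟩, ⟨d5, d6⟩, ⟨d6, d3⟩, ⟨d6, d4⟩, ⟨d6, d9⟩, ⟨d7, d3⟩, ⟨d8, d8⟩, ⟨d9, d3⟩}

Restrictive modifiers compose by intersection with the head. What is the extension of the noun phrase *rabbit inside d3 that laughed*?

{d6, d9}

⟦inside d3⟧ = {x : ⟨x, d3⟩ ∈ ⟦inside⟧} = {d1, d5, d6, d7, d9}
⟦that laughed⟧ = ⟦laughed⟧ = {d4, d6, d8, d9}
⟦rabbit⟧ = {d2, d3, d4, d5, d6, d7, d9}
… ∩ ⟦inside d3⟧ = {d2, d3, d4, d5, d6, d7, d9} ∩ {d1, d5, d6, d7, d9} = {d5, d6, d7, d9}
… ∩ ⟦that laughed⟧ = {d5, d6, d7, d9} ∩ {d4, d6, d8, d9} = {d6, d9}
So ⟦rabbit inside d3 that laughed⟧ = {d6, d9}.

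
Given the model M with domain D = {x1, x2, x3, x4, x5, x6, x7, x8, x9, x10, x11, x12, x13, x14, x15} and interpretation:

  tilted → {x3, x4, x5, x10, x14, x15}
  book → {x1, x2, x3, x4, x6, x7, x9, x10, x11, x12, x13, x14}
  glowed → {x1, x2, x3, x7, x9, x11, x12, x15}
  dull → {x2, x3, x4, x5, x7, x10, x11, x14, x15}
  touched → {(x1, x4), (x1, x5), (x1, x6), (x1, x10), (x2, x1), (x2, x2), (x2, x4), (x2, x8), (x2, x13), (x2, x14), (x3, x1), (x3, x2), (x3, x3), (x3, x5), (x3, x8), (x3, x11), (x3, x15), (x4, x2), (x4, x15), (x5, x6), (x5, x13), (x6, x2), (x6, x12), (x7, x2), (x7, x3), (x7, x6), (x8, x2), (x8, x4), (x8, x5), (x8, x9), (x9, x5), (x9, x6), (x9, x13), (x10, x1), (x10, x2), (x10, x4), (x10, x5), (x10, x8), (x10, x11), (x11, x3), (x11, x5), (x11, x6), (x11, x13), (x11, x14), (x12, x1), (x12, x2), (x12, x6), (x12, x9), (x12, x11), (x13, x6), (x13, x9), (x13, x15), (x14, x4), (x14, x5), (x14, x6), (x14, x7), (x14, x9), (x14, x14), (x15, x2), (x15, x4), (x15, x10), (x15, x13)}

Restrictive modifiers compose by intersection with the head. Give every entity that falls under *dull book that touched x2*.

{x2, x3, x4, x7, x10}

⟦that touched x2⟧ = {x : ⟨x, x2⟩ ∈ ⟦touched⟧} = {x2, x3, x4, x6, x7, x8, x10, x12, x15}
⟦book⟧ = {x1, x2, x3, x4, x6, x7, x9, x10, x11, x12, x13, x14}
… ∩ ⟦that touched x2⟧ = {x1, x2, x3, x4, x6, x7, x9, x10, x11, x12, x13, x14} ∩ {x2, x3, x4, x6, x7, x8, x10, x12, x15} = {x2, x3, x4, x6, x7, x10, x12}
… ∩ ⟦dull⟧ = {x2, x3, x4, x6, x7, x10, x12} ∩ {x2, x3, x4, x5, x7, x10, x11, x14, x15} = {x2, x3, x4, x7, x10}
So ⟦dull book that touched x2⟧ = {x2, x3, x4, x7, x10}.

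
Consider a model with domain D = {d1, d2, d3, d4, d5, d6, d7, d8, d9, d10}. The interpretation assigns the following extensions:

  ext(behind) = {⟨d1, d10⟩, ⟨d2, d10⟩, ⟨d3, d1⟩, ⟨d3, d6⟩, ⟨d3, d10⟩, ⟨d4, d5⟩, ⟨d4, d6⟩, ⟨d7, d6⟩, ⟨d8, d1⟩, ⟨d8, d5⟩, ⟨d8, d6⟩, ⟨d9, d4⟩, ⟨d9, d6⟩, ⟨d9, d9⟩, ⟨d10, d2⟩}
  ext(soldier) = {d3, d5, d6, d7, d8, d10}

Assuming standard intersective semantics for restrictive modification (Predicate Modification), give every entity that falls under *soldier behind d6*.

⟦behind d6⟧ = {x : ⟨x, d6⟩ ∈ ⟦behind⟧} = {d3, d4, d7, d8, d9}
⟦soldier⟧ = {d3, d5, d6, d7, d8, d10}
… ∩ ⟦behind d6⟧ = {d3, d5, d6, d7, d8, d10} ∩ {d3, d4, d7, d8, d9} = {d3, d7, d8}
So ⟦soldier behind d6⟧ = {d3, d7, d8}.

{d3, d7, d8}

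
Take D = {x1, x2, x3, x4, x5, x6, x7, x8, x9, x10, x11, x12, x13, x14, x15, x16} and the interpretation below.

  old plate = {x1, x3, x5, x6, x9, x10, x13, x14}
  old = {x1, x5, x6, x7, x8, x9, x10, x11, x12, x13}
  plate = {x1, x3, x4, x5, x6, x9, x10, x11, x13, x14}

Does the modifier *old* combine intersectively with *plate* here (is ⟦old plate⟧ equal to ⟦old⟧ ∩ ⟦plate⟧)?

no

⟦old⟧ ∩ ⟦plate⟧ = {x1, x5, x6, x7, x8, x9, x10, x11, x12, x13} ∩ {x1, x3, x4, x5, x6, x9, x10, x11, x13, x14} = {x1, x5, x6, x9, x10, x11, x13}
Observed ⟦old plate⟧ = {x1, x3, x5, x6, x9, x10, x13, x14}.
These differ, so the modifier is not intersective in this model.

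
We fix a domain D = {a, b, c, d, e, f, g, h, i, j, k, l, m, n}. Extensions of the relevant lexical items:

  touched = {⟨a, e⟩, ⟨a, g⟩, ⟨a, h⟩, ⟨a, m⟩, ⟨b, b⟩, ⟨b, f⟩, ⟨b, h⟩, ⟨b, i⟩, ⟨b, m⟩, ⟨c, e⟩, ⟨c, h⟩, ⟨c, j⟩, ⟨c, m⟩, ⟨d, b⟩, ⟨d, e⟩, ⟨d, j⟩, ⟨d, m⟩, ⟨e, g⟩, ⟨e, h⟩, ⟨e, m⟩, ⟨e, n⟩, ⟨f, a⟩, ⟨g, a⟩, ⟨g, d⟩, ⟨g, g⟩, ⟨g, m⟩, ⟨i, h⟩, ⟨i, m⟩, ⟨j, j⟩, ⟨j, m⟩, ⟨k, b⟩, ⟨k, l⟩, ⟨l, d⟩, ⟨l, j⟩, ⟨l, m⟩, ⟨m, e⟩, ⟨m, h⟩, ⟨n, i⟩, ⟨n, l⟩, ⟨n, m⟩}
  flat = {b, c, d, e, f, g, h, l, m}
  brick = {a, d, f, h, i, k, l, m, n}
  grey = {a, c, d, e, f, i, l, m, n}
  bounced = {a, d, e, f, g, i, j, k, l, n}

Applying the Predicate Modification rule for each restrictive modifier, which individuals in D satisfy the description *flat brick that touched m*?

{d, l}

⟦that touched m⟧ = {x : ⟨x, m⟩ ∈ ⟦touched⟧} = {a, b, c, d, e, g, i, j, l, n}
⟦brick⟧ = {a, d, f, h, i, k, l, m, n}
… ∩ ⟦that touched m⟧ = {a, d, f, h, i, k, l, m, n} ∩ {a, b, c, d, e, g, i, j, l, n} = {a, d, i, l, n}
… ∩ ⟦flat⟧ = {a, d, i, l, n} ∩ {b, c, d, e, f, g, h, l, m} = {d, l}
So ⟦flat brick that touched m⟧ = {d, l}.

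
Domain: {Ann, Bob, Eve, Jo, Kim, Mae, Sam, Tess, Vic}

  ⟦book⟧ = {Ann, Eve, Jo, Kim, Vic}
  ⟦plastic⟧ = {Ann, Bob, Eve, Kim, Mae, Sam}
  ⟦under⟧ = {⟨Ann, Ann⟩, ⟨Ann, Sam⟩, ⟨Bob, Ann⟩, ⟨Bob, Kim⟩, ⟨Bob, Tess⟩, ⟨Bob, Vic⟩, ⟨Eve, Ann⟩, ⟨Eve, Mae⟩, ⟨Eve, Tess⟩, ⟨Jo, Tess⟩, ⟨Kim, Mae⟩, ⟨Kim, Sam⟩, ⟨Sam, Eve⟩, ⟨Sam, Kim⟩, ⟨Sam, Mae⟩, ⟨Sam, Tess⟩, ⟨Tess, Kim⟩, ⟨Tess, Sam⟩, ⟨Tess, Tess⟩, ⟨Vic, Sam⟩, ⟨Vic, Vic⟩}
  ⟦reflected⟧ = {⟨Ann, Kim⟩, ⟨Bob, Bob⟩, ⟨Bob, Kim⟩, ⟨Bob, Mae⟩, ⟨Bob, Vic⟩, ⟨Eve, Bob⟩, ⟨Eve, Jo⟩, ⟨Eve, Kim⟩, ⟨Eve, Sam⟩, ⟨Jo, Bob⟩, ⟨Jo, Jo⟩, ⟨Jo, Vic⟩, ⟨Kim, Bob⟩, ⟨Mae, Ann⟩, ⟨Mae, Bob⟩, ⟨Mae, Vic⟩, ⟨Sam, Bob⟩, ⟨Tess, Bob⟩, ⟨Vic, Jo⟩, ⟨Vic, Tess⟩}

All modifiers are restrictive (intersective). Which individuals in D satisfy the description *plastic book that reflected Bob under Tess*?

{Eve}

⟦that reflected Bob⟧ = {x : ⟨x, Bob⟩ ∈ ⟦reflected⟧} = {Bob, Eve, Jo, Kim, Mae, Sam, Tess}
⟦under Tess⟧ = {x : ⟨x, Tess⟩ ∈ ⟦under⟧} = {Bob, Eve, Jo, Sam, Tess}
⟦book⟧ = {Ann, Eve, Jo, Kim, Vic}
… ∩ ⟦that reflected Bob⟧ = {Ann, Eve, Jo, Kim, Vic} ∩ {Bob, Eve, Jo, Kim, Mae, Sam, Tess} = {Eve, Jo, Kim}
… ∩ ⟦under Tess⟧ = {Eve, Jo, Kim} ∩ {Bob, Eve, Jo, Sam, Tess} = {Eve, Jo}
… ∩ ⟦plastic⟧ = {Eve, Jo} ∩ {Ann, Bob, Eve, Kim, Mae, Sam} = {Eve}
So ⟦plastic book that reflected Bob under Tess⟧ = {Eve}.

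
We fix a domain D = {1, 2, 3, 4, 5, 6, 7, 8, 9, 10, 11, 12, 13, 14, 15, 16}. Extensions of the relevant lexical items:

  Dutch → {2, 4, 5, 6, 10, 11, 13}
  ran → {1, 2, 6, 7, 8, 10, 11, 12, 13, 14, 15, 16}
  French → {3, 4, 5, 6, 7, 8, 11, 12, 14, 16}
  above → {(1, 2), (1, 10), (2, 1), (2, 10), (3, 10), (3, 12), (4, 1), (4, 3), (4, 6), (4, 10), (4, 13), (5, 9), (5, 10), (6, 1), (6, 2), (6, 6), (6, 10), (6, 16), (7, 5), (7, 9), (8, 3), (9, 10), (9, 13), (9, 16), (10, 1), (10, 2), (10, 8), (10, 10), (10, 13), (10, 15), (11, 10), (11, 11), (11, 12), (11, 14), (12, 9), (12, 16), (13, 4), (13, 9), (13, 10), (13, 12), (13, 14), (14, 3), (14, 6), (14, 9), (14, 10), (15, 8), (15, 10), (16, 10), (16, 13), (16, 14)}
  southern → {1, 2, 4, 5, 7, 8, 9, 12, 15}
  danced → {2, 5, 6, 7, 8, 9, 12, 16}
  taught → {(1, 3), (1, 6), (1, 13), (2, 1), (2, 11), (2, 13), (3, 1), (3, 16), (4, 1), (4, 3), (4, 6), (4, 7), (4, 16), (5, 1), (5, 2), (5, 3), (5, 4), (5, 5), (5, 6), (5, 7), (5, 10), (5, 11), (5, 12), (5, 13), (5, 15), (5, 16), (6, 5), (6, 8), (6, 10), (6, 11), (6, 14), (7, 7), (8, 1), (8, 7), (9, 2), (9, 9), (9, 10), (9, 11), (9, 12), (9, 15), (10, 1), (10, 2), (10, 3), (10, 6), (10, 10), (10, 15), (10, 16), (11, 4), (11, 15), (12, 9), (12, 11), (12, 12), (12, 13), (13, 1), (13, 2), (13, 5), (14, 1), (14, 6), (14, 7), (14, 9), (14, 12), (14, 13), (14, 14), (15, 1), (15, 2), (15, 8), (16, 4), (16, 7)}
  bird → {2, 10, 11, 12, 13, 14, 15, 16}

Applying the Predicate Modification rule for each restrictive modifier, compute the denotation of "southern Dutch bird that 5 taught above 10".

⟦that 5 taught⟧ = {x : ⟨5, x⟩ ∈ ⟦taught⟧} = {1, 2, 3, 4, 5, 6, 7, 10, 11, 12, 13, 15, 16}
⟦above 10⟧ = {x : ⟨x, 10⟩ ∈ ⟦above⟧} = {1, 2, 3, 4, 5, 6, 9, 10, 11, 13, 14, 15, 16}
⟦bird⟧ = {2, 10, 11, 12, 13, 14, 15, 16}
… ∩ ⟦that 5 taught⟧ = {2, 10, 11, 12, 13, 14, 15, 16} ∩ {1, 2, 3, 4, 5, 6, 7, 10, 11, 12, 13, 15, 16} = {2, 10, 11, 12, 13, 15, 16}
… ∩ ⟦above 10⟧ = {2, 10, 11, 12, 13, 15, 16} ∩ {1, 2, 3, 4, 5, 6, 9, 10, 11, 13, 14, 15, 16} = {2, 10, 11, 13, 15, 16}
… ∩ ⟦southern⟧ = {2, 10, 11, 13, 15, 16} ∩ {1, 2, 4, 5, 7, 8, 9, 12, 15} = {2, 15}
… ∩ ⟦Dutch⟧ = {2, 15} ∩ {2, 4, 5, 6, 10, 11, 13} = {2}
So ⟦southern Dutch bird that 5 taught above 10⟧ = {2}.

{2}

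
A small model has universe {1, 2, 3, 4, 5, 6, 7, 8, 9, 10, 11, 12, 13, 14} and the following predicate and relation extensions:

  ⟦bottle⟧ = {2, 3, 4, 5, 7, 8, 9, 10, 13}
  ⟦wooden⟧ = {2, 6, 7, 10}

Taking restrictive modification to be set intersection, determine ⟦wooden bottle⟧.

⟦bottle⟧ = {2, 3, 4, 5, 7, 8, 9, 10, 13}
… ∩ ⟦wooden⟧ = {2, 3, 4, 5, 7, 8, 9, 10, 13} ∩ {2, 6, 7, 10} = {2, 7, 10}
So ⟦wooden bottle⟧ = {2, 7, 10}.

{2, 7, 10}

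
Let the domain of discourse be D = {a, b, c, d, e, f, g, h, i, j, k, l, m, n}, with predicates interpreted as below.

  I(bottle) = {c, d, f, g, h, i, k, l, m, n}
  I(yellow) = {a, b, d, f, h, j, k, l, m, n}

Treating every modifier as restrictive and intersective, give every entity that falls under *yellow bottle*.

{d, f, h, k, l, m, n}

⟦bottle⟧ = {c, d, f, g, h, i, k, l, m, n}
… ∩ ⟦yellow⟧ = {c, d, f, g, h, i, k, l, m, n} ∩ {a, b, d, f, h, j, k, l, m, n} = {d, f, h, k, l, m, n}
So ⟦yellow bottle⟧ = {d, f, h, k, l, m, n}.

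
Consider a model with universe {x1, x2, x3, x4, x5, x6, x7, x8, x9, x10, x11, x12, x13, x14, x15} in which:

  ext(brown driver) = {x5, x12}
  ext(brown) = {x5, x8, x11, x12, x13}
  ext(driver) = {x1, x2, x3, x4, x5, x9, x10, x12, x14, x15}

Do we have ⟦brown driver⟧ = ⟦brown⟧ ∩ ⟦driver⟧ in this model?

⟦brown⟧ ∩ ⟦driver⟧ = {x5, x8, x11, x12, x13} ∩ {x1, x2, x3, x4, x5, x9, x10, x12, x14, x15} = {x5, x12}
Observed ⟦brown driver⟧ = {x5, x12}.
These coincide, so the modifier is intersective here.

yes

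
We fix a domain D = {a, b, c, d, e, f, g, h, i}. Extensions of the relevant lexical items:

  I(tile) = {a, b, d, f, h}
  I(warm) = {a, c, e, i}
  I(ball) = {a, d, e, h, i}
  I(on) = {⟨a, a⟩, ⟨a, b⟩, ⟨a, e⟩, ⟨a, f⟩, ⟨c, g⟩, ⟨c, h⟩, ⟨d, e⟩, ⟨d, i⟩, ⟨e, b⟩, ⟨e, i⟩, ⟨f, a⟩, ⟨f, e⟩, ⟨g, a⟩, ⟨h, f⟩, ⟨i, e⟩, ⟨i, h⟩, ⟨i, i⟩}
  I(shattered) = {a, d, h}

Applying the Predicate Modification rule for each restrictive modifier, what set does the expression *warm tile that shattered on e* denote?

⟦that shattered⟧ = ⟦shattered⟧ = {a, d, h}
⟦on e⟧ = {x : ⟨x, e⟩ ∈ ⟦on⟧} = {a, d, f, i}
⟦tile⟧ = {a, b, d, f, h}
… ∩ ⟦that shattered⟧ = {a, b, d, f, h} ∩ {a, d, h} = {a, d, h}
… ∩ ⟦on e⟧ = {a, d, h} ∩ {a, d, f, i} = {a, d}
… ∩ ⟦warm⟧ = {a, d} ∩ {a, c, e, i} = {a}
So ⟦warm tile that shattered on e⟧ = {a}.

{a}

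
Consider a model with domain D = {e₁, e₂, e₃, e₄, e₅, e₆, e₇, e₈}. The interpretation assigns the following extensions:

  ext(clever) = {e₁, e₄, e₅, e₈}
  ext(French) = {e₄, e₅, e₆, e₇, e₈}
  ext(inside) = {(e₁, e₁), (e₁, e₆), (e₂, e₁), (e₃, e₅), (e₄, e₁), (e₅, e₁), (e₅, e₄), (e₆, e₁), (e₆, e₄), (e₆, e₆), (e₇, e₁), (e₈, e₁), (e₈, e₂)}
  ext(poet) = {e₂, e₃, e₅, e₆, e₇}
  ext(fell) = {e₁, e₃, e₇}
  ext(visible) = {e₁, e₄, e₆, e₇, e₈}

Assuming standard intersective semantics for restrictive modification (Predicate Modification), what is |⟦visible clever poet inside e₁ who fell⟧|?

⟦inside e₁⟧ = {x : ⟨x, e₁⟩ ∈ ⟦inside⟧} = {e₁, e₂, e₄, e₅, e₆, e₇, e₈}
⟦who fell⟧ = ⟦fell⟧ = {e₁, e₃, e₇}
⟦poet⟧ = {e₂, e₃, e₅, e₆, e₇}
… ∩ ⟦inside e₁⟧ = {e₂, e₃, e₅, e₆, e₇} ∩ {e₁, e₂, e₄, e₅, e₆, e₇, e₈} = {e₂, e₅, e₆, e₇}
… ∩ ⟦who fell⟧ = {e₂, e₅, e₆, e₇} ∩ {e₁, e₃, e₇} = {e₇}
… ∩ ⟦visible⟧ = {e₇} ∩ {e₁, e₄, e₆, e₇, e₈} = {e₇}
… ∩ ⟦clever⟧ = {e₇} ∩ {e₁, e₄, e₅, e₈} = ∅
⟦visible clever poet inside e₁ who fell⟧ = ∅, so the cardinality is 0.

0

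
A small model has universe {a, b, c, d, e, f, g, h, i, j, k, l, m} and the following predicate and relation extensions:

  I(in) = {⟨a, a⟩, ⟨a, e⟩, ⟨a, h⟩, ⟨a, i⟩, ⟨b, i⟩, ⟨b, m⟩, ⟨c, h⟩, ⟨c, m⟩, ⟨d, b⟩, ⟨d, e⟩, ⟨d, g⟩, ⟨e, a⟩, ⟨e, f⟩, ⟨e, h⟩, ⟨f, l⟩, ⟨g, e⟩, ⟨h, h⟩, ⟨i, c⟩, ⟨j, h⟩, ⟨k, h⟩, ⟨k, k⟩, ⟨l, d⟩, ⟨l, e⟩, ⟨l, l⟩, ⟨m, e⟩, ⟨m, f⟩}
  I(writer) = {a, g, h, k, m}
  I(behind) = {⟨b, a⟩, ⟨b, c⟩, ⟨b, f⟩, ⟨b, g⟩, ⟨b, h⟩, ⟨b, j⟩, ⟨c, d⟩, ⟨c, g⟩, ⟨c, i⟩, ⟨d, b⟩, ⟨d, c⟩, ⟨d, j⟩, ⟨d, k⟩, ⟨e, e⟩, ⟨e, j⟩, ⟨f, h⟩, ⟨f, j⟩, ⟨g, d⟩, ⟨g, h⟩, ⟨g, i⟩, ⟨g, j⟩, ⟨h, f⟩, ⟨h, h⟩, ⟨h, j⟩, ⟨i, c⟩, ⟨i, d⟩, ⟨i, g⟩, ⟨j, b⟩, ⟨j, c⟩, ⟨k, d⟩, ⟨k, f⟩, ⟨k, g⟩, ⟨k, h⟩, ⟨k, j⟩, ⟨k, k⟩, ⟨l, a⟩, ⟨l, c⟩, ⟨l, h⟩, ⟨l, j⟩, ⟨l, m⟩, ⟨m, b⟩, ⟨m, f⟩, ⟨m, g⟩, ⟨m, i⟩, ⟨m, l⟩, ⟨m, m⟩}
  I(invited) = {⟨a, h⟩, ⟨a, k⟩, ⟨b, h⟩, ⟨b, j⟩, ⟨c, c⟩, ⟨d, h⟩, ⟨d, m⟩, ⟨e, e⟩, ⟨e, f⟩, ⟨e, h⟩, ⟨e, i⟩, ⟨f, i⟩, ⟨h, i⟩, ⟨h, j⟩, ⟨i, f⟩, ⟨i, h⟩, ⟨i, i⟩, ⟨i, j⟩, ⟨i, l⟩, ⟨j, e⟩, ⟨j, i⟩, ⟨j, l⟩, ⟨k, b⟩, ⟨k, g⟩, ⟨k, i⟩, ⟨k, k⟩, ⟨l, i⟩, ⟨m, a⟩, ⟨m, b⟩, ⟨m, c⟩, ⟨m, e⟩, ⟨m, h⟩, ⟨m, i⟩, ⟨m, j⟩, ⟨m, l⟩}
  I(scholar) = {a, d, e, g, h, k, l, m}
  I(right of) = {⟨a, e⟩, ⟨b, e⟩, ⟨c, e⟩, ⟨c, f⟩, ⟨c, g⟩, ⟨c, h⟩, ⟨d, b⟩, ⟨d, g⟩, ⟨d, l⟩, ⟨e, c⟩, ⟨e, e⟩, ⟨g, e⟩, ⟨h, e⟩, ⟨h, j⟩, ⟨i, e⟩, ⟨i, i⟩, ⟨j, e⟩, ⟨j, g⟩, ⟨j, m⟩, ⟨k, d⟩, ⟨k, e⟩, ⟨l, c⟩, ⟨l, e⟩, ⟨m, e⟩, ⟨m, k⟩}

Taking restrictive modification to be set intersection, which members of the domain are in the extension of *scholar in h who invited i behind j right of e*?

{e, h, k}

⟦in h⟧ = {x : ⟨x, h⟩ ∈ ⟦in⟧} = {a, c, e, h, j, k}
⟦who invited i⟧ = {x : ⟨x, i⟩ ∈ ⟦invited⟧} = {e, f, h, i, j, k, l, m}
⟦behind j⟧ = {x : ⟨x, j⟩ ∈ ⟦behind⟧} = {b, d, e, f, g, h, k, l}
⟦right of e⟧ = {x : ⟨x, e⟩ ∈ ⟦right of⟧} = {a, b, c, e, g, h, i, j, k, l, m}
⟦scholar⟧ = {a, d, e, g, h, k, l, m}
… ∩ ⟦in h⟧ = {a, d, e, g, h, k, l, m} ∩ {a, c, e, h, j, k} = {a, e, h, k}
… ∩ ⟦who invited i⟧ = {a, e, h, k} ∩ {e, f, h, i, j, k, l, m} = {e, h, k}
… ∩ ⟦behind j⟧ = {e, h, k} ∩ {b, d, e, f, g, h, k, l} = {e, h, k}
… ∩ ⟦right of e⟧ = {e, h, k} ∩ {a, b, c, e, g, h, i, j, k, l, m} = {e, h, k}
So ⟦scholar in h who invited i behind j right of e⟧ = {e, h, k}.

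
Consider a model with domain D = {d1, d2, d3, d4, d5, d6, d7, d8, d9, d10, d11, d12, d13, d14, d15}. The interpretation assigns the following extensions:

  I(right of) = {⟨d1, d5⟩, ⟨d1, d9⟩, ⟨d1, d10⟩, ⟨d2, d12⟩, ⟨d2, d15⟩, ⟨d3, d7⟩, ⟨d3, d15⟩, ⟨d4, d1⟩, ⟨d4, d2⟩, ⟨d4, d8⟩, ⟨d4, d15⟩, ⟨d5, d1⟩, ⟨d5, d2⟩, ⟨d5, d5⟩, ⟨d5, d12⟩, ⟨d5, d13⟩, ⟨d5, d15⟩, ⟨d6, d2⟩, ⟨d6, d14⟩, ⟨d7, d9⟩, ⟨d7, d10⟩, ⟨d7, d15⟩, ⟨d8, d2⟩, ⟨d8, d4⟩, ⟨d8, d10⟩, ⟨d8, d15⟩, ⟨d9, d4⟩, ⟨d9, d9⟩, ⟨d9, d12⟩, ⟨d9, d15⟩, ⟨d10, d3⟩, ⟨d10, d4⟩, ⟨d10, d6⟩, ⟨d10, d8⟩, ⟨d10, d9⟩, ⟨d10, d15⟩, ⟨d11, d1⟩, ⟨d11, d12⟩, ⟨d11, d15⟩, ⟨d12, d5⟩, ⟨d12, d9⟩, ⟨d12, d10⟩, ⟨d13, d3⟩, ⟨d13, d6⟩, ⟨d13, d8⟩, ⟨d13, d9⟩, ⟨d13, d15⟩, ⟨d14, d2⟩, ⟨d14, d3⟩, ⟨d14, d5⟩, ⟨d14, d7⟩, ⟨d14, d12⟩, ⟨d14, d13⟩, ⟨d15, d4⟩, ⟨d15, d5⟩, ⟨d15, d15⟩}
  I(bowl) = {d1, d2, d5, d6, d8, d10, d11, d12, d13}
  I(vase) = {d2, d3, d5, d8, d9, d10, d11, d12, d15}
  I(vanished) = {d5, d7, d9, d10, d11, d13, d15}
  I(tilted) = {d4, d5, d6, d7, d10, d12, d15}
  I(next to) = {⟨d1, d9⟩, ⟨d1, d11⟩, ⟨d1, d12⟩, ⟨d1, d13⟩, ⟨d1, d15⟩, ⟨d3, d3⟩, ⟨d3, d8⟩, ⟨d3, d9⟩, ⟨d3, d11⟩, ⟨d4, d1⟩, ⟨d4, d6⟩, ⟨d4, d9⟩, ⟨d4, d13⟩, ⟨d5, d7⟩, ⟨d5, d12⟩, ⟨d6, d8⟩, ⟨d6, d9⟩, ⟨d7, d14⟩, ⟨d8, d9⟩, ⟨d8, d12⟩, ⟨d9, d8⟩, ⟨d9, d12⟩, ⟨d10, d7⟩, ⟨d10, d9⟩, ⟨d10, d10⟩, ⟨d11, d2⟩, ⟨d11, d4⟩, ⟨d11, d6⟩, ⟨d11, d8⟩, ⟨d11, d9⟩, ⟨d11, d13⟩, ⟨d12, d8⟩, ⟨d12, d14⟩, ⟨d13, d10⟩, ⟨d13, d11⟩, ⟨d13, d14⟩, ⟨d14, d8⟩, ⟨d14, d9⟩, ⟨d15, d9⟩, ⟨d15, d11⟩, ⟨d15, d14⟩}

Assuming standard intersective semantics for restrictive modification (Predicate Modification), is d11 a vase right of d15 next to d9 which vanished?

⟦right of d15⟧ = {x : ⟨x, d15⟩ ∈ ⟦right of⟧} = {d2, d3, d4, d5, d7, d8, d9, d10, d11, d13, d15}
⟦next to d9⟧ = {x : ⟨x, d9⟩ ∈ ⟦next to⟧} = {d1, d3, d4, d6, d8, d10, d11, d14, d15}
⟦which vanished⟧ = ⟦vanished⟧ = {d5, d7, d9, d10, d11, d13, d15}
⟦vase⟧ = {d2, d3, d5, d8, d9, d10, d11, d12, d15}
… ∩ ⟦right of d15⟧ = {d2, d3, d5, d8, d9, d10, d11, d12, d15} ∩ {d2, d3, d4, d5, d7, d8, d9, d10, d11, d13, d15} = {d2, d3, d5, d8, d9, d10, d11, d15}
… ∩ ⟦next to d9⟧ = {d2, d3, d5, d8, d9, d10, d11, d15} ∩ {d1, d3, d4, d6, d8, d10, d11, d14, d15} = {d3, d8, d10, d11, d15}
… ∩ ⟦which vanished⟧ = {d3, d8, d10, d11, d15} ∩ {d5, d7, d9, d10, d11, d13, d15} = {d10, d11, d15}
⟦vase right of d15 next to d9 which vanished⟧ = {d10, d11, d15}; d11 ∈ this set.

yes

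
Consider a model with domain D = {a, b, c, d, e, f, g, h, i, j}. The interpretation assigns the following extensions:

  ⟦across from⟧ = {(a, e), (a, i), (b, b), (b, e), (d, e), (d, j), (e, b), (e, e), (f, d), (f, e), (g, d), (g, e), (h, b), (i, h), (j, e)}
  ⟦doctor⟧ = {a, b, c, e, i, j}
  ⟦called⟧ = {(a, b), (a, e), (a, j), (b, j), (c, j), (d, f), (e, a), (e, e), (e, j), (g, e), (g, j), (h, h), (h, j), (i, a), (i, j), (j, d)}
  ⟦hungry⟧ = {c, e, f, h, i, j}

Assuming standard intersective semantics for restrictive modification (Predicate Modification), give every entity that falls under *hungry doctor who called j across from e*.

{e}

⟦who called j⟧ = {x : ⟨x, j⟩ ∈ ⟦called⟧} = {a, b, c, e, g, h, i}
⟦across from e⟧ = {x : ⟨x, e⟩ ∈ ⟦across from⟧} = {a, b, d, e, f, g, j}
⟦doctor⟧ = {a, b, c, e, i, j}
… ∩ ⟦who called j⟧ = {a, b, c, e, i, j} ∩ {a, b, c, e, g, h, i} = {a, b, c, e, i}
… ∩ ⟦across from e⟧ = {a, b, c, e, i} ∩ {a, b, d, e, f, g, j} = {a, b, e}
… ∩ ⟦hungry⟧ = {a, b, e} ∩ {c, e, f, h, i, j} = {e}
So ⟦hungry doctor who called j across from e⟧ = {e}.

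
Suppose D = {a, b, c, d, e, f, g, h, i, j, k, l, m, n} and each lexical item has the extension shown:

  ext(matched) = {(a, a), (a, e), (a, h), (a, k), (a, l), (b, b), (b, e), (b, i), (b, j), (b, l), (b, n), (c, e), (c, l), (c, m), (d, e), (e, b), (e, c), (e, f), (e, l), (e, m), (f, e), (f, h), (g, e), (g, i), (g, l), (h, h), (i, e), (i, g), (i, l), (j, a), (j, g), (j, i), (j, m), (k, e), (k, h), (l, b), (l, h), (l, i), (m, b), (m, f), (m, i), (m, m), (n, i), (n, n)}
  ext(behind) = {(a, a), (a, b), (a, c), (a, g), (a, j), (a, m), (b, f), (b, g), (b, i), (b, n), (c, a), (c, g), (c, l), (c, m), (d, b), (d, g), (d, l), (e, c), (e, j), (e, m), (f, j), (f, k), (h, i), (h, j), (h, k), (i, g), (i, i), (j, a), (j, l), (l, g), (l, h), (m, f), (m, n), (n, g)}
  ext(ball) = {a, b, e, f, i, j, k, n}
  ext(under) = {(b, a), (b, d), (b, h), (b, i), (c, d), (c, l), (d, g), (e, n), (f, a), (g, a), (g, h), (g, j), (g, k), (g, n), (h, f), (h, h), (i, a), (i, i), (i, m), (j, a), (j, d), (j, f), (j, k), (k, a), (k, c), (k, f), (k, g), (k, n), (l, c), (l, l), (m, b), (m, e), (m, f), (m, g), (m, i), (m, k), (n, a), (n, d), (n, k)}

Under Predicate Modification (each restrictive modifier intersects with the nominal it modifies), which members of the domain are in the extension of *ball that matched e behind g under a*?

{b, i}

⟦that matched e⟧ = {x : ⟨x, e⟩ ∈ ⟦matched⟧} = {a, b, c, d, f, g, i, k}
⟦behind g⟧ = {x : ⟨x, g⟩ ∈ ⟦behind⟧} = {a, b, c, d, i, l, n}
⟦under a⟧ = {x : ⟨x, a⟩ ∈ ⟦under⟧} = {b, f, g, i, j, k, n}
⟦ball⟧ = {a, b, e, f, i, j, k, n}
… ∩ ⟦that matched e⟧ = {a, b, e, f, i, j, k, n} ∩ {a, b, c, d, f, g, i, k} = {a, b, f, i, k}
… ∩ ⟦behind g⟧ = {a, b, f, i, k} ∩ {a, b, c, d, i, l, n} = {a, b, i}
… ∩ ⟦under a⟧ = {a, b, i} ∩ {b, f, g, i, j, k, n} = {b, i}
So ⟦ball that matched e behind g under a⟧ = {b, i}.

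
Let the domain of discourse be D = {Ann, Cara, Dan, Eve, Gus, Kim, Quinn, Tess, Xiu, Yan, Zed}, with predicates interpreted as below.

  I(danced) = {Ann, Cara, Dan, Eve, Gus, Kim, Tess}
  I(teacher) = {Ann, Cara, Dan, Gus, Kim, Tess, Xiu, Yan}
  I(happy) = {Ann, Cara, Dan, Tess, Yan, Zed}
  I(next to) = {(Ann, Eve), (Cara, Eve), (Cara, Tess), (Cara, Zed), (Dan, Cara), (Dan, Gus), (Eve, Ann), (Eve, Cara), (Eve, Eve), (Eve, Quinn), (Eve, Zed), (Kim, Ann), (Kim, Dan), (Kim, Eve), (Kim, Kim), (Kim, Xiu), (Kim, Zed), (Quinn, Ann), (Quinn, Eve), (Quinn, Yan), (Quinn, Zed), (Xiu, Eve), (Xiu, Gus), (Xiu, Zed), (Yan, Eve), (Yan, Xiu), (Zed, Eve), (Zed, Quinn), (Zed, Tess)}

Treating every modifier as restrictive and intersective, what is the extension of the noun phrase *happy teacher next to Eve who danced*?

{Ann, Cara}

⟦next to Eve⟧ = {x : ⟨x, Eve⟩ ∈ ⟦next to⟧} = {Ann, Cara, Eve, Kim, Quinn, Xiu, Yan, Zed}
⟦who danced⟧ = ⟦danced⟧ = {Ann, Cara, Dan, Eve, Gus, Kim, Tess}
⟦teacher⟧ = {Ann, Cara, Dan, Gus, Kim, Tess, Xiu, Yan}
… ∩ ⟦next to Eve⟧ = {Ann, Cara, Dan, Gus, Kim, Tess, Xiu, Yan} ∩ {Ann, Cara, Eve, Kim, Quinn, Xiu, Yan, Zed} = {Ann, Cara, Kim, Xiu, Yan}
… ∩ ⟦who danced⟧ = {Ann, Cara, Kim, Xiu, Yan} ∩ {Ann, Cara, Dan, Eve, Gus, Kim, Tess} = {Ann, Cara, Kim}
… ∩ ⟦happy⟧ = {Ann, Cara, Kim} ∩ {Ann, Cara, Dan, Tess, Yan, Zed} = {Ann, Cara}
So ⟦happy teacher next to Eve who danced⟧ = {Ann, Cara}.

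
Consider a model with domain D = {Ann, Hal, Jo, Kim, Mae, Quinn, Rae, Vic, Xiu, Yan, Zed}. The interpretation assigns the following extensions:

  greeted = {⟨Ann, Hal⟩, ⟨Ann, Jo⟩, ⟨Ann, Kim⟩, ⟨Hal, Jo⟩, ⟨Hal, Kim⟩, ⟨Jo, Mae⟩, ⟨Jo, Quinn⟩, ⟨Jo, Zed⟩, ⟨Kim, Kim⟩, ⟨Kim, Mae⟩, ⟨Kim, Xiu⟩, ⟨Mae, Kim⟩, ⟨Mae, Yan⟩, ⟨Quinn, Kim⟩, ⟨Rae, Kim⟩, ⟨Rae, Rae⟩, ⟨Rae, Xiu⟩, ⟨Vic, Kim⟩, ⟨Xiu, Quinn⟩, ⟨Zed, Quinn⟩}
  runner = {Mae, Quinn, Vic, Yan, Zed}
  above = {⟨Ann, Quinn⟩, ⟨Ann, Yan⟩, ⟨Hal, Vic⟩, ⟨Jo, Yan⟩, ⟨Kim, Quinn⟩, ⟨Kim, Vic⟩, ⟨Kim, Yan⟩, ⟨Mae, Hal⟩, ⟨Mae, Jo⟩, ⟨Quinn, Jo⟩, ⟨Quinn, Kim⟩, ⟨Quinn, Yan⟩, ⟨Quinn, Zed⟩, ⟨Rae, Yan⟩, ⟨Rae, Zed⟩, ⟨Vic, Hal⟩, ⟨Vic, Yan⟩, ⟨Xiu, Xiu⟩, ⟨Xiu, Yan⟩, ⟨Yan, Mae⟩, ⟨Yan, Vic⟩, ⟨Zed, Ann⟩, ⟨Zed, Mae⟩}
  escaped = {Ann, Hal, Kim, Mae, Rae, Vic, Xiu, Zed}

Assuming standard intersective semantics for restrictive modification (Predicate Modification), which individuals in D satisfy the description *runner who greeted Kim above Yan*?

{Quinn, Vic}

⟦who greeted Kim⟧ = {x : ⟨x, Kim⟩ ∈ ⟦greeted⟧} = {Ann, Hal, Kim, Mae, Quinn, Rae, Vic}
⟦above Yan⟧ = {x : ⟨x, Yan⟩ ∈ ⟦above⟧} = {Ann, Jo, Kim, Quinn, Rae, Vic, Xiu}
⟦runner⟧ = {Mae, Quinn, Vic, Yan, Zed}
… ∩ ⟦who greeted Kim⟧ = {Mae, Quinn, Vic, Yan, Zed} ∩ {Ann, Hal, Kim, Mae, Quinn, Rae, Vic} = {Mae, Quinn, Vic}
… ∩ ⟦above Yan⟧ = {Mae, Quinn, Vic} ∩ {Ann, Jo, Kim, Quinn, Rae, Vic, Xiu} = {Quinn, Vic}
So ⟦runner who greeted Kim above Yan⟧ = {Quinn, Vic}.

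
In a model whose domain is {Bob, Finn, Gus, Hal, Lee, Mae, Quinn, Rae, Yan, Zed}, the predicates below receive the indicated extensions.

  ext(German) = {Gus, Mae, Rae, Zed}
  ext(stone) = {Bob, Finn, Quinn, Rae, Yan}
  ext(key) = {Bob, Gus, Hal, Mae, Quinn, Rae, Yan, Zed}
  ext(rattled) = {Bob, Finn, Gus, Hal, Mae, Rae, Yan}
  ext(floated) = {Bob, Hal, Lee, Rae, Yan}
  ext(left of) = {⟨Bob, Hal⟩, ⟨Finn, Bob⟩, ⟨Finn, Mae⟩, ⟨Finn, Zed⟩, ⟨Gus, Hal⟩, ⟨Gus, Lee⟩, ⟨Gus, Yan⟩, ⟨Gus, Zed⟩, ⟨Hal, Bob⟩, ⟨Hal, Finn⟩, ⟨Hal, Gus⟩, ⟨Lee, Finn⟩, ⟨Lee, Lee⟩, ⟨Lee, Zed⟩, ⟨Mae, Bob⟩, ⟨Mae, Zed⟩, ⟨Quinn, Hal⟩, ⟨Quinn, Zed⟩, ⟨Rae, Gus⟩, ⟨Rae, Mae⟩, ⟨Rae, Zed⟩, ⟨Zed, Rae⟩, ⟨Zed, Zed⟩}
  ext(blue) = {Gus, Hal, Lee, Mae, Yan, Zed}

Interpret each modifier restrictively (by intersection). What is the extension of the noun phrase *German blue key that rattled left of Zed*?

{Gus, Mae}

⟦that rattled⟧ = ⟦rattled⟧ = {Bob, Finn, Gus, Hal, Mae, Rae, Yan}
⟦left of Zed⟧ = {x : ⟨x, Zed⟩ ∈ ⟦left of⟧} = {Finn, Gus, Lee, Mae, Quinn, Rae, Zed}
⟦key⟧ = {Bob, Gus, Hal, Mae, Quinn, Rae, Yan, Zed}
… ∩ ⟦that rattled⟧ = {Bob, Gus, Hal, Mae, Quinn, Rae, Yan, Zed} ∩ {Bob, Finn, Gus, Hal, Mae, Rae, Yan} = {Bob, Gus, Hal, Mae, Rae, Yan}
… ∩ ⟦left of Zed⟧ = {Bob, Gus, Hal, Mae, Rae, Yan} ∩ {Finn, Gus, Lee, Mae, Quinn, Rae, Zed} = {Gus, Mae, Rae}
… ∩ ⟦German⟧ = {Gus, Mae, Rae} ∩ {Gus, Mae, Rae, Zed} = {Gus, Mae, Rae}
… ∩ ⟦blue⟧ = {Gus, Mae, Rae} ∩ {Gus, Hal, Lee, Mae, Yan, Zed} = {Gus, Mae}
So ⟦German blue key that rattled left of Zed⟧ = {Gus, Mae}.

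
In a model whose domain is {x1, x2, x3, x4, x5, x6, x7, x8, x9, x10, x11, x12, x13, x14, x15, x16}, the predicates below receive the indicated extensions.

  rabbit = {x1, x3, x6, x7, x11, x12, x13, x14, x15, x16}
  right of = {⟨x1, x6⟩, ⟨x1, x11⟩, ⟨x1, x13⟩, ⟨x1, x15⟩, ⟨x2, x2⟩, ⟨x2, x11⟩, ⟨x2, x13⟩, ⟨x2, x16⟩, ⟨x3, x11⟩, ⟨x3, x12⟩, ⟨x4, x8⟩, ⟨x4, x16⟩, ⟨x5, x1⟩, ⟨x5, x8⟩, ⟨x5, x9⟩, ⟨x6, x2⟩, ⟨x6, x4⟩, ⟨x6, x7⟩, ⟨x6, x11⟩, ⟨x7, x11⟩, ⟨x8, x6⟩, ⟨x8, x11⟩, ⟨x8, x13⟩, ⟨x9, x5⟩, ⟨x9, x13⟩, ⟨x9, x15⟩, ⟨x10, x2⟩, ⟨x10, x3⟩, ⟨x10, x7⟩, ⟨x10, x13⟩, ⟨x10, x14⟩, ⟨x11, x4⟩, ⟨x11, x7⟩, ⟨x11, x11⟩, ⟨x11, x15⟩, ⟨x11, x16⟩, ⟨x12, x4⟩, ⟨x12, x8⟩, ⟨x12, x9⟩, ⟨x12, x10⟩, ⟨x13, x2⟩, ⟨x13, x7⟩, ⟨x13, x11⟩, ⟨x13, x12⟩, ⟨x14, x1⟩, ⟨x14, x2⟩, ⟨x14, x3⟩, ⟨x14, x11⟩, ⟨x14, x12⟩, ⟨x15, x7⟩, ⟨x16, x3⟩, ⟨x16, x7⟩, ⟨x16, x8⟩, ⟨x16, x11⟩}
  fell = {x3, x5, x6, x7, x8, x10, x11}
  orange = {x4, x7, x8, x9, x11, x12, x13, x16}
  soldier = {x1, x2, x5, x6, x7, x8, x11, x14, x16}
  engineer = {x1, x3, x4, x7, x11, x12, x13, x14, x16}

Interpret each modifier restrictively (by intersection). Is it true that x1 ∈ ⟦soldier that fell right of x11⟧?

⟦that fell⟧ = ⟦fell⟧ = {x3, x5, x6, x7, x8, x10, x11}
⟦right of x11⟧ = {x : ⟨x, x11⟩ ∈ ⟦right of⟧} = {x1, x2, x3, x6, x7, x8, x11, x13, x14, x16}
⟦soldier⟧ = {x1, x2, x5, x6, x7, x8, x11, x14, x16}
… ∩ ⟦that fell⟧ = {x1, x2, x5, x6, x7, x8, x11, x14, x16} ∩ {x3, x5, x6, x7, x8, x10, x11} = {x5, x6, x7, x8, x11}
… ∩ ⟦right of x11⟧ = {x5, x6, x7, x8, x11} ∩ {x1, x2, x3, x6, x7, x8, x11, x13, x14, x16} = {x6, x7, x8, x11}
⟦soldier that fell right of x11⟧ = {x6, x7, x8, x11}; x1 ∉ this set.

no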